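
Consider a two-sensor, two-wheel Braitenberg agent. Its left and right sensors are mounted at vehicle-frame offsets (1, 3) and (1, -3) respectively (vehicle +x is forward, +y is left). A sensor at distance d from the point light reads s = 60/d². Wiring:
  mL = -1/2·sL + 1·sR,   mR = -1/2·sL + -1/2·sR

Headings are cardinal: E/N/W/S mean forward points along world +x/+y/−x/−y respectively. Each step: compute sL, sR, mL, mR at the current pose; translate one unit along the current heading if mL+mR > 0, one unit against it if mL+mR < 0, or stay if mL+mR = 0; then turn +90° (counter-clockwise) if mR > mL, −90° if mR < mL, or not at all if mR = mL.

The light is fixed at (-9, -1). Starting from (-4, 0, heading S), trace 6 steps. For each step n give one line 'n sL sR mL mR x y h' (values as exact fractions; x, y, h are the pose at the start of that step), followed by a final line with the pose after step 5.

n=0: pose=(-4,0,S); sL=15/16, sR=15; mL=465/32, mR=-255/32; mL+mR=105/16 → advance +1; mR−mL=-45/2 → turn -1·90°
n=1: pose=(-4,-1,W); sL=12/5, sR=12/5; mL=6/5, mR=-12/5; mL+mR=-6/5 → advance -1; mR−mL=-18/5 → turn -1·90°
n=2: pose=(-3,-1,N); sL=6, sR=30/41; mL=-93/41, mR=-138/41; mL+mR=-231/41 → advance -1; mR−mL=-45/41 → turn -1·90°
n=3: pose=(-3,-2,E); sL=60/53, sR=12/13; mL=246/689, mR=-708/689; mL+mR=-462/689 → advance -1; mR−mL=-18/13 → turn -1·90°
n=4: pose=(-4,-2,S); sL=15/17, sR=15/2; mL=120/17, mR=-285/68; mL+mR=195/68 → advance +1; mR−mL=-45/4 → turn -1·90°
n=5: pose=(-4,-3,W); sL=60/41, sR=60/17; mL=1950/697, mR=-1740/697; mL+mR=210/697 → advance +1; mR−mL=-90/17 → turn -1·90°

0 15/16 15 465/32 -255/32 -4 0 S
1 12/5 12/5 6/5 -12/5 -4 -1 W
2 6 30/41 -93/41 -138/41 -3 -1 N
3 60/53 12/13 246/689 -708/689 -3 -2 E
4 15/17 15/2 120/17 -285/68 -4 -2 S
5 60/41 60/17 1950/697 -1740/697 -4 -3 W
final -5 -3 N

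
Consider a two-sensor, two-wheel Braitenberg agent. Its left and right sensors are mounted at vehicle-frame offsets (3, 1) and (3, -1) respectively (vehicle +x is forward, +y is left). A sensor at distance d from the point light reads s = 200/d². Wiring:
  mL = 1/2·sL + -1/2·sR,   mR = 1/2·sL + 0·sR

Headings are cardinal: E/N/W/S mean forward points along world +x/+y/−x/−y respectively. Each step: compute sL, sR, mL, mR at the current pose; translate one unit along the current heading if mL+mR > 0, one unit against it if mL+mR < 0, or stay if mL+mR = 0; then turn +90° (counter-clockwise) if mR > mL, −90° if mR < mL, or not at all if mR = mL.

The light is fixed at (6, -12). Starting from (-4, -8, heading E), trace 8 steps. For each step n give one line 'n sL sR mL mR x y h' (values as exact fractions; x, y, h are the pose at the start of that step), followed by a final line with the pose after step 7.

n=0: pose=(-4,-8,E); sL=100/37, sR=100/29; mL=-400/1073, mR=50/37; mL+mR=1050/1073 → advance +1; mR−mL=50/29 → turn +1·90°
n=1: pose=(-3,-8,N); sL=200/149, sR=200/113; mL=-3600/16837, mR=100/149; mL+mR=7700/16837 → advance +1; mR−mL=100/113 → turn +1·90°
n=2: pose=(-3,-7,W); sL=5/4, sR=10/9; mL=5/72, mR=5/8; mL+mR=25/36 → advance +1; mR−mL=5/9 → turn +1·90°
n=3: pose=(-4,-7,S); sL=40/17, sR=8/5; mL=32/85, mR=20/17; mL+mR=132/85 → advance +1; mR−mL=4/5 → turn +1·90°
n=4: pose=(-4,-8,E); sL=100/37, sR=100/29; mL=-400/1073, mR=50/37; mL+mR=1050/1073 → advance +1; mR−mL=50/29 → turn +1·90°
n=5: pose=(-3,-8,N); sL=200/149, sR=200/113; mL=-3600/16837, mR=100/149; mL+mR=7700/16837 → advance +1; mR−mL=100/113 → turn +1·90°
n=6: pose=(-3,-7,W); sL=5/4, sR=10/9; mL=5/72, mR=5/8; mL+mR=25/36 → advance +1; mR−mL=5/9 → turn +1·90°
n=7: pose=(-4,-7,S); sL=40/17, sR=8/5; mL=32/85, mR=20/17; mL+mR=132/85 → advance +1; mR−mL=4/5 → turn +1·90°

0 100/37 100/29 -400/1073 50/37 -4 -8 E
1 200/149 200/113 -3600/16837 100/149 -3 -8 N
2 5/4 10/9 5/72 5/8 -3 -7 W
3 40/17 8/5 32/85 20/17 -4 -7 S
4 100/37 100/29 -400/1073 50/37 -4 -8 E
5 200/149 200/113 -3600/16837 100/149 -3 -8 N
6 5/4 10/9 5/72 5/8 -3 -7 W
7 40/17 8/5 32/85 20/17 -4 -7 S
final -4 -8 E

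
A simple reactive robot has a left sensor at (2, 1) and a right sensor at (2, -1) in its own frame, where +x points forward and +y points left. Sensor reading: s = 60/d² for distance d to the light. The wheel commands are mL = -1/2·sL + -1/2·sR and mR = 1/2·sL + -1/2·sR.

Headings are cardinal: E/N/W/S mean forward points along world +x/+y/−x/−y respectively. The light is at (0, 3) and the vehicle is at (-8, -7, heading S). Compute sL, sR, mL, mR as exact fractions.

60/193 4/15 -836/2895 64/2895

left sensor world pos  = (-7, -9); dL² = 193
right sensor world pos = (-9, -9); dR² = 225
sL = 60/193 = 60/193
sR = 60/225 = 4/15
mL = -1/2·sL + -1/2·sR = -836/2895
mR = 1/2·sL + -1/2·sR = 64/2895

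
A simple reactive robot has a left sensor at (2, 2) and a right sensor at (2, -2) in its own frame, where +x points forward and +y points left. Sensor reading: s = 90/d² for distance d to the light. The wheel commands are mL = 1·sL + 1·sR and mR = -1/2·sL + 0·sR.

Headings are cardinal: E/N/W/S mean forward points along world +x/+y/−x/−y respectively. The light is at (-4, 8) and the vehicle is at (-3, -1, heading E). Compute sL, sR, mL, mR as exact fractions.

45/29 9/13 846/377 -45/58

left sensor world pos  = (-1, 1); dL² = 58
right sensor world pos = (-1, -3); dR² = 130
sL = 90/58 = 45/29
sR = 90/130 = 9/13
mL = 1·sL + 1·sR = 846/377
mR = -1/2·sL + 0·sR = -45/58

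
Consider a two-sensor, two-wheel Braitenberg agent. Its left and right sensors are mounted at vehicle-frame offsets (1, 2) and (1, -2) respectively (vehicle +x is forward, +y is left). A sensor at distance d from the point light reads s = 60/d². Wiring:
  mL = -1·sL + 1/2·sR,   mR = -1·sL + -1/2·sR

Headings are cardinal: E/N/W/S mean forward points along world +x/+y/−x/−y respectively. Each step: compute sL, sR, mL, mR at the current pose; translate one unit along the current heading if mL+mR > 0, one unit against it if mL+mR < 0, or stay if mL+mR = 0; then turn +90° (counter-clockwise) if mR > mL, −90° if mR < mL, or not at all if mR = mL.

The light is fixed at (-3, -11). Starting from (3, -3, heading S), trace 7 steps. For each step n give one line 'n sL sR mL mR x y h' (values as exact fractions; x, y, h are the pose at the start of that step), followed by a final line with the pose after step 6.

n=0: pose=(3,-3,S); sL=60/113, sR=12/13; mL=-102/1469, mR=-1458/1469; mL+mR=-120/113 → advance -1; mR−mL=-12/13 → turn -1·90°
n=1: pose=(3,-2,W); sL=30/37, sR=30/73; mL=-1635/2701, mR=-2745/2701; mL+mR=-60/37 → advance -1; mR−mL=-30/73 → turn -1·90°
n=2: pose=(4,-2,N); sL=12/25, sR=60/181; mL=-1422/4525, mR=-2922/4525; mL+mR=-24/25 → advance -1; mR−mL=-60/181 → turn -1·90°
n=3: pose=(4,-3,E); sL=15/41, sR=3/5; mL=-27/410, mR=-273/410; mL+mR=-30/41 → advance -1; mR−mL=-3/5 → turn -1·90°
n=4: pose=(3,-3,S); sL=60/113, sR=12/13; mL=-102/1469, mR=-1458/1469; mL+mR=-120/113 → advance -1; mR−mL=-12/13 → turn -1·90°
n=5: pose=(3,-2,W); sL=30/37, sR=30/73; mL=-1635/2701, mR=-2745/2701; mL+mR=-60/37 → advance -1; mR−mL=-30/73 → turn -1·90°
n=6: pose=(4,-2,N); sL=12/25, sR=60/181; mL=-1422/4525, mR=-2922/4525; mL+mR=-24/25 → advance -1; mR−mL=-60/181 → turn -1·90°

0 60/113 12/13 -102/1469 -1458/1469 3 -3 S
1 30/37 30/73 -1635/2701 -2745/2701 3 -2 W
2 12/25 60/181 -1422/4525 -2922/4525 4 -2 N
3 15/41 3/5 -27/410 -273/410 4 -3 E
4 60/113 12/13 -102/1469 -1458/1469 3 -3 S
5 30/37 30/73 -1635/2701 -2745/2701 3 -2 W
6 12/25 60/181 -1422/4525 -2922/4525 4 -2 N
final 4 -3 E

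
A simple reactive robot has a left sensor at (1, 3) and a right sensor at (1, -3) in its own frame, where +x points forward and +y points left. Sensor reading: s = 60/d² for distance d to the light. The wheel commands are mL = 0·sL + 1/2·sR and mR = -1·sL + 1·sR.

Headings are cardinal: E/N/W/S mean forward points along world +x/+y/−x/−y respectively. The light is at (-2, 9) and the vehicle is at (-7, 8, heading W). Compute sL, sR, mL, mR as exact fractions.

left sensor world pos  = (-8, 5); dL² = 52
right sensor world pos = (-8, 11); dR² = 40
sL = 60/52 = 15/13
sR = 60/40 = 3/2
mL = 0·sL + 1/2·sR = 3/4
mR = -1·sL + 1·sR = 9/26

15/13 3/2 3/4 9/26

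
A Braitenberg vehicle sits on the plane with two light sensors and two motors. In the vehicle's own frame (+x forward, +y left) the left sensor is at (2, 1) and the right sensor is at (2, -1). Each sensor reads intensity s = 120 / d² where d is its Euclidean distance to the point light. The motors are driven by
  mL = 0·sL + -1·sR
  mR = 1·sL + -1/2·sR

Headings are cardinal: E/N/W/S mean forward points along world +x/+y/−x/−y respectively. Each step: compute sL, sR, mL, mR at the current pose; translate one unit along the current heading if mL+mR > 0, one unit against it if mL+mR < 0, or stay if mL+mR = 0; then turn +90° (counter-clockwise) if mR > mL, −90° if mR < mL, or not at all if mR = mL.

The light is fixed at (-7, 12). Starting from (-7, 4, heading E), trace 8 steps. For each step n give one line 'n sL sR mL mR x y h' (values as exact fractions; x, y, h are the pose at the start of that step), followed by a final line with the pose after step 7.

n=0: pose=(-7,4,E); sL=120/53, sR=24/17; mL=-24/17, mR=1404/901; mL+mR=132/901 → advance +1; mR−mL=2676/901 → turn +1·90°
n=1: pose=(-6,4,N); sL=10/3, sR=3; mL=-3, mR=11/6; mL+mR=-7/6 → advance -1; mR−mL=29/6 → turn +1·90°
n=2: pose=(-6,3,W); sL=120/101, sR=24/13; mL=-24/13, mR=348/1313; mL+mR=-2076/1313 → advance -1; mR−mL=2772/1313 → turn +1·90°
n=3: pose=(-5,3,S); sL=12/13, sR=60/61; mL=-60/61, mR=342/793; mL+mR=-438/793 → advance -1; mR−mL=1122/793 → turn +1·90°
n=4: pose=(-5,4,E); sL=24/13, sR=120/97; mL=-120/97, mR=1548/1261; mL+mR=-12/1261 → advance -1; mR−mL=3108/1261 → turn +1·90°
n=5: pose=(-6,4,N); sL=10/3, sR=3; mL=-3, mR=11/6; mL+mR=-7/6 → advance -1; mR−mL=29/6 → turn +1·90°
n=6: pose=(-6,3,W); sL=120/101, sR=24/13; mL=-24/13, mR=348/1313; mL+mR=-2076/1313 → advance -1; mR−mL=2772/1313 → turn +1·90°
n=7: pose=(-5,3,S); sL=12/13, sR=60/61; mL=-60/61, mR=342/793; mL+mR=-438/793 → advance -1; mR−mL=1122/793 → turn +1·90°

0 120/53 24/17 -24/17 1404/901 -7 4 E
1 10/3 3 -3 11/6 -6 4 N
2 120/101 24/13 -24/13 348/1313 -6 3 W
3 12/13 60/61 -60/61 342/793 -5 3 S
4 24/13 120/97 -120/97 1548/1261 -5 4 E
5 10/3 3 -3 11/6 -6 4 N
6 120/101 24/13 -24/13 348/1313 -6 3 W
7 12/13 60/61 -60/61 342/793 -5 3 S
final -5 4 E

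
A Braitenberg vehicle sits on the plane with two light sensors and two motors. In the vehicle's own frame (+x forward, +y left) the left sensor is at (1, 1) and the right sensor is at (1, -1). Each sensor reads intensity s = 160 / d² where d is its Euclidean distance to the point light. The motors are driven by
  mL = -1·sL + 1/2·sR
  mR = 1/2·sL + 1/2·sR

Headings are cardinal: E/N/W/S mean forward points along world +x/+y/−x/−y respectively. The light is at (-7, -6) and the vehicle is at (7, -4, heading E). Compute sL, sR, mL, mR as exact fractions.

80/117 80/113 -4360/13221 9200/13221

left sensor world pos  = (8, -3); dL² = 234
right sensor world pos = (8, -5); dR² = 226
sL = 160/234 = 80/117
sR = 160/226 = 80/113
mL = -1·sL + 1/2·sR = -4360/13221
mR = 1/2·sL + 1/2·sR = 9200/13221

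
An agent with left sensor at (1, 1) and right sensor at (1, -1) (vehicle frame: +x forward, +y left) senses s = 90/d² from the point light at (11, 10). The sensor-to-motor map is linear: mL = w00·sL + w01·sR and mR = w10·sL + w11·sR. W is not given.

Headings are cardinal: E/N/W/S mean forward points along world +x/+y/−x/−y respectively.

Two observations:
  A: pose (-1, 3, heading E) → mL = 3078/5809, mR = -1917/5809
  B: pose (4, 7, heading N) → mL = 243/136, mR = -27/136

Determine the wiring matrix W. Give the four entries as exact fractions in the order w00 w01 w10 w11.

obs A: pose=(-1,3,E) → sL=90/157, sR=18/37, mL=3078/5809, mR=-1917/5809
obs B: pose=(4,7,N) → sL=45/34, sR=9/4, mL=243/136, mR=-27/136
sensor matrix S = [[90/157, 18/37], [45/34, 9/4]]; det S = 127575/197506
solve [mL_A; mL_B] = S·[w00; w01] and [mR_A; mR_B] = S·[w10; w11]:
  w00 = 1/2, w01 = 1/2, w10 = -1, w11 = 1/2

1/2 1/2 -1 1/2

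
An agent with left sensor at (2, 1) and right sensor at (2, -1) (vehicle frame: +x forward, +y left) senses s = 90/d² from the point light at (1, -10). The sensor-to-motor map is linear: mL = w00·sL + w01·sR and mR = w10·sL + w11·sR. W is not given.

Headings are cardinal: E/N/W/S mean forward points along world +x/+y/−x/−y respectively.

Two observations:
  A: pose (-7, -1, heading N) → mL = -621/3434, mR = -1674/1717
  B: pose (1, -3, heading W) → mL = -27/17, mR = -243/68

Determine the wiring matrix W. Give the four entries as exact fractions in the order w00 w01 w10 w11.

obs A: pose=(-7,-1,N) → sL=45/101, sR=9/17, mL=-621/3434, mR=-1674/1717
obs B: pose=(1,-3,W) → sL=9/4, sR=45/34, mL=-27/17, mR=-243/68
sensor matrix S = [[45/101, 9/17], [9/4, 45/34]]; det S = -243/404
solve [mL_A; mL_B] = S·[w00; w01] and [mR_A; mR_B] = S·[w10; w11]:
  w00 = -1, w01 = 1/2, w10 = -1, w11 = -1

-1 1/2 -1 -1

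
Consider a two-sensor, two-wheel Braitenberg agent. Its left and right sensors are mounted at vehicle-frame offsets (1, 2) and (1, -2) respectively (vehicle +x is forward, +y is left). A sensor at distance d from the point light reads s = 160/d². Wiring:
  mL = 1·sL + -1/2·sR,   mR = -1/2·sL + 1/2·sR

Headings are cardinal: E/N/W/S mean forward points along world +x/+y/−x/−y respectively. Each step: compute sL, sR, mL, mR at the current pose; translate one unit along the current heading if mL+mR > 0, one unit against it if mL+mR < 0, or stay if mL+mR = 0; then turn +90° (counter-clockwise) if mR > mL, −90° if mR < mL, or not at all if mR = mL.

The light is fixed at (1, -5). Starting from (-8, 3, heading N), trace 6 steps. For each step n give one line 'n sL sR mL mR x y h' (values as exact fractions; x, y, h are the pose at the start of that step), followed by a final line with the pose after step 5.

0 80/101 16/13 232/1313 288/1313 -8 3 N
1 160/149 160/221 23440/32929 -5760/32929 -8 4 W
2 40/61 40/41 420/2501 400/2501 -9 4 N
3 32/45 32/29 208/1305 256/1305 -9 5 E
4 80/121 16/17 392/2057 288/2057 -8 5 N
5 160/233 32/29 912/6757 1408/6757 -8 6 E
final -7 6 N

n=0: pose=(-8,3,N); sL=80/101, sR=16/13; mL=232/1313, mR=288/1313; mL+mR=40/101 → advance +1; mR−mL=56/1313 → turn +1·90°
n=1: pose=(-8,4,W); sL=160/149, sR=160/221; mL=23440/32929, mR=-5760/32929; mL+mR=80/149 → advance +1; mR−mL=-29200/32929 → turn -1·90°
n=2: pose=(-9,4,N); sL=40/61, sR=40/41; mL=420/2501, mR=400/2501; mL+mR=20/61 → advance +1; mR−mL=-20/2501 → turn -1·90°
n=3: pose=(-9,5,E); sL=32/45, sR=32/29; mL=208/1305, mR=256/1305; mL+mR=16/45 → advance +1; mR−mL=16/435 → turn +1·90°
n=4: pose=(-8,5,N); sL=80/121, sR=16/17; mL=392/2057, mR=288/2057; mL+mR=40/121 → advance +1; mR−mL=-104/2057 → turn -1·90°
n=5: pose=(-8,6,E); sL=160/233, sR=32/29; mL=912/6757, mR=1408/6757; mL+mR=80/233 → advance +1; mR−mL=496/6757 → turn +1·90°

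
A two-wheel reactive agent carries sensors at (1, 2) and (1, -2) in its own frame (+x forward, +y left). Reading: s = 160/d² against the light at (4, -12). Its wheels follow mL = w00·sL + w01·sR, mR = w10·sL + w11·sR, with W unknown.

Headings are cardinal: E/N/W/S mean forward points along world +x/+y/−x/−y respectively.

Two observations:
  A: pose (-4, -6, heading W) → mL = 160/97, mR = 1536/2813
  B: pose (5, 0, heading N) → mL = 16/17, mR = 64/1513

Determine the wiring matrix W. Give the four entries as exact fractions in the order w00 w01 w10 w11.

1 0 1 -1

obs A: pose=(-4,-6,W) → sL=160/97, sR=32/29, mL=160/97, mR=1536/2813
obs B: pose=(5,0,N) → sL=16/17, sR=80/89, mL=16/17, mR=64/1513
sensor matrix S = [[160/97, 32/29], [16/17, 80/89]]; det S = 1890304/4256069
solve [mL_A; mL_B] = S·[w00; w01] and [mR_A; mR_B] = S·[w10; w11]:
  w00 = 1, w01 = 0, w10 = 1, w11 = -1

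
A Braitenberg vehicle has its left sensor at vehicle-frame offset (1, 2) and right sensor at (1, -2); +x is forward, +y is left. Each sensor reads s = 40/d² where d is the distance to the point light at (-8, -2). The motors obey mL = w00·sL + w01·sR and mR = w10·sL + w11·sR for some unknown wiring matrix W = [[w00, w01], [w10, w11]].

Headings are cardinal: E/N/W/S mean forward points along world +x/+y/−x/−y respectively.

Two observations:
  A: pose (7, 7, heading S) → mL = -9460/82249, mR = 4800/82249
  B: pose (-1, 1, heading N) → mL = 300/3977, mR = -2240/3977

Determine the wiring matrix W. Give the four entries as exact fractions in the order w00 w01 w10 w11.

1/2 -1 -1 1

obs A: pose=(7,7,S) → sL=40/353, sR=40/233, mL=-9460/82249, mR=4800/82249
obs B: pose=(-1,1,N) → sL=40/41, sR=40/97, mL=300/3977, mR=-2240/3977
sensor matrix S = [[40/353, 40/233], [40/41, 40/97]]; det S = -39500800/327104273
solve [mL_A; mL_B] = S·[w00; w01] and [mR_A; mR_B] = S·[w10; w11]:
  w00 = 1/2, w01 = -1, w10 = -1, w11 = 1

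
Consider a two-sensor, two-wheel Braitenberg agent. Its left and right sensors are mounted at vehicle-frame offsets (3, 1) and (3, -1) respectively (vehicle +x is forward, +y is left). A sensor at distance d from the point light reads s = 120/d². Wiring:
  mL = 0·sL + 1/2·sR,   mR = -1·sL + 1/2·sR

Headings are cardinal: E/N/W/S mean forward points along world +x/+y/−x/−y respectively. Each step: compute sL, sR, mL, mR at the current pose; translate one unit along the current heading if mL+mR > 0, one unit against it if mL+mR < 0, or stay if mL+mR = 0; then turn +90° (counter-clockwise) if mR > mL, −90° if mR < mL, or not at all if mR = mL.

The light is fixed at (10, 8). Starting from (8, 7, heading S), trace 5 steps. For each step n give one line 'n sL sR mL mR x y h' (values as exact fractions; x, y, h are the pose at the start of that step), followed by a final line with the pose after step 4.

n=0: pose=(8,7,S); sL=120/17, sR=24/5; mL=12/5, mR=-396/85; mL+mR=-192/85 → advance -1; mR−mL=-120/17 → turn -1·90°
n=1: pose=(8,8,W); sL=60/13, sR=60/13; mL=30/13, mR=-30/13; mL+mR=0 → advance +0; mR−mL=-60/13 → turn -1·90°
n=2: pose=(8,8,N); sL=20/3, sR=12; mL=6, mR=-2/3; mL+mR=16/3 → advance +1; mR−mL=-20/3 → turn -1·90°
n=3: pose=(8,9,E); sL=24, sR=120; mL=60, mR=36; mL+mR=96 → advance +1; mR−mL=-24 → turn -1·90°
n=4: pose=(9,9,S); sL=30, sR=15; mL=15/2, mR=-45/2; mL+mR=-15 → advance -1; mR−mL=-30 → turn -1·90°

0 120/17 24/5 12/5 -396/85 8 7 S
1 60/13 60/13 30/13 -30/13 8 8 W
2 20/3 12 6 -2/3 8 8 N
3 24 120 60 36 8 9 E
4 30 15 15/2 -45/2 9 9 S
final 9 10 W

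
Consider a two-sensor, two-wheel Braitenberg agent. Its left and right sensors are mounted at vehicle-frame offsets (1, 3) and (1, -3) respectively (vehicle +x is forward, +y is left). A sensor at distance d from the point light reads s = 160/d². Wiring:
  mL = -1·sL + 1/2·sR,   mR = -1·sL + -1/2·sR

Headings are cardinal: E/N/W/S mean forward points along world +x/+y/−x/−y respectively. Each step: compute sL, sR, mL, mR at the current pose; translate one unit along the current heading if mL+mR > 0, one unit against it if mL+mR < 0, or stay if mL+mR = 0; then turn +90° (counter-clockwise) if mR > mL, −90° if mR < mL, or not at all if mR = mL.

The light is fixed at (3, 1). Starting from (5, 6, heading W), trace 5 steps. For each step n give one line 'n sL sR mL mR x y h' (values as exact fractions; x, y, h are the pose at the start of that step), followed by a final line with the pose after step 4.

n=0: pose=(5,6,W); sL=32, sR=32/13; mL=-400/13, mR=-432/13; mL+mR=-64 → advance -1; mR−mL=-32/13 → turn -1·90°
n=1: pose=(6,6,N); sL=40/9, sR=20/9; mL=-10/3, mR=-50/9; mL+mR=-80/9 → advance -1; mR−mL=-20/9 → turn -1·90°
n=2: pose=(6,5,E); sL=32/13, sR=160/17; mL=496/221, mR=-1584/221; mL+mR=-64/13 → advance -1; mR−mL=-160/17 → turn -1·90°
n=3: pose=(5,5,S); sL=80/17, sR=16; mL=56/17, mR=-216/17; mL+mR=-160/17 → advance -1; mR−mL=-16 → turn -1·90°
n=4: pose=(5,6,W); sL=32, sR=32/13; mL=-400/13, mR=-432/13; mL+mR=-64 → advance -1; mR−mL=-32/13 → turn -1·90°

0 32 32/13 -400/13 -432/13 5 6 W
1 40/9 20/9 -10/3 -50/9 6 6 N
2 32/13 160/17 496/221 -1584/221 6 5 E
3 80/17 16 56/17 -216/17 5 5 S
4 32 32/13 -400/13 -432/13 5 6 W
final 6 6 N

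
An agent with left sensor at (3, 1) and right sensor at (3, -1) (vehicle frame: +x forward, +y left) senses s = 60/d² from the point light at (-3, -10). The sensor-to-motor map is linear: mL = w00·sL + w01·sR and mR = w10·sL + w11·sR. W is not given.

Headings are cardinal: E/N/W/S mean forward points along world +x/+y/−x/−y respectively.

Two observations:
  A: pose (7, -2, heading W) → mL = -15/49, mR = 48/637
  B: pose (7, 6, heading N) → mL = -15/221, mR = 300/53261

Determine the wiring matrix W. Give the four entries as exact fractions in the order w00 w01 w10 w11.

-1/2 0 1/2 -1/2

obs A: pose=(7,-2,W) → sL=30/49, sR=6/13, mL=-15/49, mR=48/637
obs B: pose=(7,6,N) → sL=30/221, sR=30/241, mL=-15/221, mR=300/53261
sensor matrix S = [[30/49, 6/13], [30/221, 30/241]]; det S = 460080/33927257
solve [mL_A; mL_B] = S·[w00; w01] and [mR_A; mR_B] = S·[w10; w11]:
  w00 = -1/2, w01 = 0, w10 = 1/2, w11 = -1/2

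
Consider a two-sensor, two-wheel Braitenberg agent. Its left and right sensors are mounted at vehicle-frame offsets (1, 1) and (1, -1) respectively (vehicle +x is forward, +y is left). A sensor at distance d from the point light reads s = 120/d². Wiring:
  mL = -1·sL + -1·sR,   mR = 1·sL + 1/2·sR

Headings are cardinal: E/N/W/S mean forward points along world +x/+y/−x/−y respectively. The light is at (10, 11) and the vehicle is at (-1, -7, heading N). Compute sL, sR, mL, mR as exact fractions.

120/433 120/389 -98640/168437 72660/168437

left sensor world pos  = (-2, -6); dL² = 433
right sensor world pos = (0, -6); dR² = 389
sL = 120/433 = 120/433
sR = 120/389 = 120/389
mL = -1·sL + -1·sR = -98640/168437
mR = 1·sL + 1/2·sR = 72660/168437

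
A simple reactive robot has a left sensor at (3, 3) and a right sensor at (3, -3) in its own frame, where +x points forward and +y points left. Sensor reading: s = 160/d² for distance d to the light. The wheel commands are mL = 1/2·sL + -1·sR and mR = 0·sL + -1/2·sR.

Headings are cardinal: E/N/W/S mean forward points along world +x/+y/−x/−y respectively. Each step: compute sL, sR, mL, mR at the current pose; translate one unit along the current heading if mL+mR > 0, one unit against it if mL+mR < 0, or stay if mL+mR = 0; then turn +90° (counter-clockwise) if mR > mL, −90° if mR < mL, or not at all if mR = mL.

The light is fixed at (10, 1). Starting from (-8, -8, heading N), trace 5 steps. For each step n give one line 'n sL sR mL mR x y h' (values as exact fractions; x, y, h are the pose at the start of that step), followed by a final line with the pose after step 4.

0 160/477 160/261 -6160/13833 -80/261 -8 -8 N
1 16/61 16/49 -584/2989 -8/49 -8 -9 W
2 32/73 160/569 -2576/41537 -80/569 -7 -9 S
3 5/17 40/109 -815/3706 -20/109 -7 -8 W
4 160/313 32/101 -1936/31613 -16/101 -6 -8 S
final -6 -7 W

n=0: pose=(-8,-8,N); sL=160/477, sR=160/261; mL=-6160/13833, mR=-80/261; mL+mR=-10400/13833 → advance -1; mR−mL=640/4611 → turn +1·90°
n=1: pose=(-8,-9,W); sL=16/61, sR=16/49; mL=-584/2989, mR=-8/49; mL+mR=-1072/2989 → advance -1; mR−mL=96/2989 → turn +1·90°
n=2: pose=(-7,-9,S); sL=32/73, sR=160/569; mL=-2576/41537, mR=-80/569; mL+mR=-8416/41537 → advance -1; mR−mL=-3264/41537 → turn -1·90°
n=3: pose=(-7,-8,W); sL=5/17, sR=40/109; mL=-815/3706, mR=-20/109; mL+mR=-1495/3706 → advance -1; mR−mL=135/3706 → turn +1·90°
n=4: pose=(-6,-8,S); sL=160/313, sR=32/101; mL=-1936/31613, mR=-16/101; mL+mR=-6944/31613 → advance -1; mR−mL=-3072/31613 → turn -1·90°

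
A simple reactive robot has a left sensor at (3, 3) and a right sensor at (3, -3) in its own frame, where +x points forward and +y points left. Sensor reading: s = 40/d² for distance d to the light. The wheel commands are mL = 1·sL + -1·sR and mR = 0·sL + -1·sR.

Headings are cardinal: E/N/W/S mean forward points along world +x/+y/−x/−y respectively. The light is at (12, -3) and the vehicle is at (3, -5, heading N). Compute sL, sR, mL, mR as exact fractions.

8/29 40/37 -864/1073 -40/37

left sensor world pos  = (0, -2); dL² = 145
right sensor world pos = (6, -2); dR² = 37
sL = 40/145 = 8/29
sR = 40/37 = 40/37
mL = 1·sL + -1·sR = -864/1073
mR = 0·sL + -1·sR = -40/37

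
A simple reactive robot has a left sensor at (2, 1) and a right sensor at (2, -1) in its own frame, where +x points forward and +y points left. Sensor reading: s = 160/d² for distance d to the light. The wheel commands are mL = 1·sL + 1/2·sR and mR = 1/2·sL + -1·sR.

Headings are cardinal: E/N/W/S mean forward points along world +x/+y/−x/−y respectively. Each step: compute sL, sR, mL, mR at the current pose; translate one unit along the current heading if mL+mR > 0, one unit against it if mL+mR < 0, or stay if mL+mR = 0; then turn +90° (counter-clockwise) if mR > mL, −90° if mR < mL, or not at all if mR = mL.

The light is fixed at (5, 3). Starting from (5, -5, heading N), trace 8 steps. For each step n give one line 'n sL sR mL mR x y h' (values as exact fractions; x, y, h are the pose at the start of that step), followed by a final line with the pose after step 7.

n=0: pose=(5,-5,N); sL=160/37, sR=160/37; mL=240/37, mR=-80/37; mL+mR=160/37 → advance +1; mR−mL=-320/37 → turn -1·90°
n=1: pose=(5,-4,E); sL=4, sR=40/17; mL=88/17, mR=-6/17; mL+mR=82/17 → advance +1; mR−mL=-94/17 → turn -1·90°
n=2: pose=(6,-4,S); sL=32/17, sR=160/81; mL=3952/1377, mR=-1424/1377; mL+mR=2528/1377 → advance +1; mR−mL=-1792/459 → turn -1·90°
n=3: pose=(6,-5,W); sL=80/41, sR=16/5; mL=728/205, mR=-456/205; mL+mR=272/205 → advance +1; mR−mL=-1184/205 → turn -1·90°
n=4: pose=(5,-5,N); sL=160/37, sR=160/37; mL=240/37, mR=-80/37; mL+mR=160/37 → advance +1; mR−mL=-320/37 → turn -1·90°
n=5: pose=(5,-4,E); sL=4, sR=40/17; mL=88/17, mR=-6/17; mL+mR=82/17 → advance +1; mR−mL=-94/17 → turn -1·90°
n=6: pose=(6,-4,S); sL=32/17, sR=160/81; mL=3952/1377, mR=-1424/1377; mL+mR=2528/1377 → advance +1; mR−mL=-1792/459 → turn -1·90°
n=7: pose=(6,-5,W); sL=80/41, sR=16/5; mL=728/205, mR=-456/205; mL+mR=272/205 → advance +1; mR−mL=-1184/205 → turn -1·90°

0 160/37 160/37 240/37 -80/37 5 -5 N
1 4 40/17 88/17 -6/17 5 -4 E
2 32/17 160/81 3952/1377 -1424/1377 6 -4 S
3 80/41 16/5 728/205 -456/205 6 -5 W
4 160/37 160/37 240/37 -80/37 5 -5 N
5 4 40/17 88/17 -6/17 5 -4 E
6 32/17 160/81 3952/1377 -1424/1377 6 -4 S
7 80/41 16/5 728/205 -456/205 6 -5 W
final 5 -5 N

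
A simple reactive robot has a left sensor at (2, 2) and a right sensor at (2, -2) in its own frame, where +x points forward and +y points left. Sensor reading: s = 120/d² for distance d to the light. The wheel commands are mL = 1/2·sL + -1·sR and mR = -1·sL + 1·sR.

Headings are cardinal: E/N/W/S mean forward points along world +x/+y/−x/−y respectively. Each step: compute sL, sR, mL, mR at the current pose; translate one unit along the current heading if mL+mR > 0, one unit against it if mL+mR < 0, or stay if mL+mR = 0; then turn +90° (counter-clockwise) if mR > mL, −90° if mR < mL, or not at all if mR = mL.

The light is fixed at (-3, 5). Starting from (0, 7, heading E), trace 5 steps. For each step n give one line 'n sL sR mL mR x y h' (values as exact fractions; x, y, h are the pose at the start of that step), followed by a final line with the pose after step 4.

n=0: pose=(0,7,E); sL=120/41, sR=24/5; mL=-684/205, mR=384/205; mL+mR=-60/41 → advance -1; mR−mL=1068/205 → turn +1·90°
n=1: pose=(-1,7,N); sL=15/2, sR=15/4; mL=0, mR=-15/4; mL+mR=-15/4 → advance -1; mR−mL=-15/4 → turn -1·90°
n=2: pose=(-1,6,E); sL=24/5, sR=120/17; mL=-396/85, mR=192/85; mL+mR=-12/5 → advance -1; mR−mL=588/85 → turn +1·90°
n=3: pose=(-2,6,N); sL=12, sR=20/3; mL=-2/3, mR=-16/3; mL+mR=-6 → advance -1; mR−mL=-14/3 → turn -1·90°
n=4: pose=(-2,5,E); sL=120/13, sR=120/13; mL=-60/13, mR=0; mL+mR=-60/13 → advance -1; mR−mL=60/13 → turn +1·90°

0 120/41 24/5 -684/205 384/205 0 7 E
1 15/2 15/4 0 -15/4 -1 7 N
2 24/5 120/17 -396/85 192/85 -1 6 E
3 12 20/3 -2/3 -16/3 -2 6 N
4 120/13 120/13 -60/13 0 -2 5 E
final -3 5 N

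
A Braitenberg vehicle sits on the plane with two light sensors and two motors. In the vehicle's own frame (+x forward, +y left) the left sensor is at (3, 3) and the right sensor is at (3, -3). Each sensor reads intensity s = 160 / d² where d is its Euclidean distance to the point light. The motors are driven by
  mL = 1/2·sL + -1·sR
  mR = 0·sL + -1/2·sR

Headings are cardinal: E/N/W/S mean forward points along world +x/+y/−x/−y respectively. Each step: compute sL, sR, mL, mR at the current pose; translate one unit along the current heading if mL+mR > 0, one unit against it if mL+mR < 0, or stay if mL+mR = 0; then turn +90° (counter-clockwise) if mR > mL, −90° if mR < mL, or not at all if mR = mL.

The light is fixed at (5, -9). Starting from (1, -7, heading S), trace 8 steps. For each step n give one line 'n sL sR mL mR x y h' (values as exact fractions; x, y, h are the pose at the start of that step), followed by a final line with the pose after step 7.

n=0: pose=(1,-7,S); sL=80, sR=16/5; mL=184/5, mR=-8/5; mL+mR=176/5 → advance +1; mR−mL=-192/5 → turn -1·90°
n=1: pose=(1,-8,W); sL=160/53, sR=32/13; mL=-656/689, mR=-16/13; mL+mR=-1504/689 → advance -1; mR−mL=-192/689 → turn -1·90°
n=2: pose=(2,-8,N); sL=40/13, sR=10; mL=-110/13, mR=-5; mL+mR=-175/13 → advance -1; mR−mL=45/13 → turn +1·90°
n=3: pose=(2,-9,W); sL=32/9, sR=32/9; mL=-16/9, mR=-16/9; mL+mR=-32/9 → advance -1; mR−mL=0 → turn +0·90°
n=4: pose=(3,-9,W); sL=80/17, sR=80/17; mL=-40/17, mR=-40/17; mL+mR=-80/17 → advance -1; mR−mL=0 → turn +0·90°
n=5: pose=(4,-9,W); sL=32/5, sR=32/5; mL=-16/5, mR=-16/5; mL+mR=-32/5 → advance -1; mR−mL=0 → turn +0·90°
n=6: pose=(5,-9,W); sL=80/9, sR=80/9; mL=-40/9, mR=-40/9; mL+mR=-80/9 → advance -1; mR−mL=0 → turn +0·90°
n=7: pose=(6,-9,W); sL=160/13, sR=160/13; mL=-80/13, mR=-80/13; mL+mR=-160/13 → advance -1; mR−mL=0 → turn +0·90°

0 80 16/5 184/5 -8/5 1 -7 S
1 160/53 32/13 -656/689 -16/13 1 -8 W
2 40/13 10 -110/13 -5 2 -8 N
3 32/9 32/9 -16/9 -16/9 2 -9 W
4 80/17 80/17 -40/17 -40/17 3 -9 W
5 32/5 32/5 -16/5 -16/5 4 -9 W
6 80/9 80/9 -40/9 -40/9 5 -9 W
7 160/13 160/13 -80/13 -80/13 6 -9 W
final 7 -9 W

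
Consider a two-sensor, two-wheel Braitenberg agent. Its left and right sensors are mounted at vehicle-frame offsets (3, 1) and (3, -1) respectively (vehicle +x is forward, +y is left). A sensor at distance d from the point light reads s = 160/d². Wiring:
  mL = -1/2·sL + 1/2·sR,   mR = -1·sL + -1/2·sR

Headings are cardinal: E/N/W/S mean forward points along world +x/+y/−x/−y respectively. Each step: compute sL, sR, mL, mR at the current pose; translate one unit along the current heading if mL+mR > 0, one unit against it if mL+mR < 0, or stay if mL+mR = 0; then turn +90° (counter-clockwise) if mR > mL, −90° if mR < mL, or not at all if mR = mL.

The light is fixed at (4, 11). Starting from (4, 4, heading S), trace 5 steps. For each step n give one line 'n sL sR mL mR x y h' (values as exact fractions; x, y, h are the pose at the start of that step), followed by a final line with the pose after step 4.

n=0: pose=(4,4,S); sL=160/101, sR=160/101; mL=0, mR=-240/101; mL+mR=-240/101 → advance -1; mR−mL=-240/101 → turn -1·90°
n=1: pose=(4,5,W); sL=80/29, sR=80/17; mL=480/493, mR=-2520/493; mL+mR=-120/29 → advance -1; mR−mL=-3000/493 → turn -1·90°
n=2: pose=(5,5,N); sL=160/9, sR=160/13; mL=-320/117, mR=-2800/117; mL+mR=-80/3 → advance -1; mR−mL=-2480/117 → turn -1·90°
n=3: pose=(5,4,E); sL=40/13, sR=2; mL=-7/13, mR=-53/13; mL+mR=-60/13 → advance -1; mR−mL=-46/13 → turn -1·90°
n=4: pose=(4,4,S); sL=160/101, sR=160/101; mL=0, mR=-240/101; mL+mR=-240/101 → advance -1; mR−mL=-240/101 → turn -1·90°

0 160/101 160/101 0 -240/101 4 4 S
1 80/29 80/17 480/493 -2520/493 4 5 W
2 160/9 160/13 -320/117 -2800/117 5 5 N
3 40/13 2 -7/13 -53/13 5 4 E
4 160/101 160/101 0 -240/101 4 4 S
final 4 5 W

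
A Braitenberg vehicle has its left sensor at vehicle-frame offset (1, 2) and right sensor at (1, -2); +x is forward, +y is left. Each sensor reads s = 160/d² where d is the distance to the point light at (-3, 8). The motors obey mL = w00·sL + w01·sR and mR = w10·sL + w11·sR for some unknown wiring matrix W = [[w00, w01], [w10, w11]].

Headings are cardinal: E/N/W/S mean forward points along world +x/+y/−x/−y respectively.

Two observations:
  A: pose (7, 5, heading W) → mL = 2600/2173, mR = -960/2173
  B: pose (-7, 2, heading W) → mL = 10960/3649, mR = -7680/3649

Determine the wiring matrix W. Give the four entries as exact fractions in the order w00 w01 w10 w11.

-1/2 1 1 -1

obs A: pose=(7,5,W) → sL=80/53, sR=80/41, mL=2600/2173, mR=-960/2173
obs B: pose=(-7,2,W) → sL=160/89, sR=160/41, mL=10960/3649, mR=-7680/3649
sensor matrix S = [[80/53, 80/41], [160/89, 160/41]]; det S = 460800/193397
solve [mL_A; mL_B] = S·[w00; w01] and [mR_A; mR_B] = S·[w10; w11]:
  w00 = -1/2, w01 = 1, w10 = 1, w11 = -1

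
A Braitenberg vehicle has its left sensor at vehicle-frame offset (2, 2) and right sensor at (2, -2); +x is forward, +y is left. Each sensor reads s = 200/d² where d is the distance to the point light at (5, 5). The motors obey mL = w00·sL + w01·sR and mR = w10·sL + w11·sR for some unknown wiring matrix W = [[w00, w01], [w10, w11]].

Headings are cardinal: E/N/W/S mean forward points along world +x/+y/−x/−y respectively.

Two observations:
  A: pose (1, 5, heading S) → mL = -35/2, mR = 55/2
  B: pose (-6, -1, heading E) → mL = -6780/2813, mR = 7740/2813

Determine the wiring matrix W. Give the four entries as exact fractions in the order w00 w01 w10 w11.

obs A: pose=(1,5,S) → sL=25, sR=5, mL=-35/2, mR=55/2
obs B: pose=(-6,-1,E) → sL=200/97, sR=40/29, mL=-6780/2813, mR=7740/2813
sensor matrix S = [[25, 5], [200/97, 40/29]]; det S = 68000/2813
solve [mL_A; mL_B] = S·[w00; w01] and [mR_A; mR_B] = S·[w10; w11]:
  w00 = -1/2, w01 = -1, w10 = 1, w11 = 1/2

-1/2 -1 1 1/2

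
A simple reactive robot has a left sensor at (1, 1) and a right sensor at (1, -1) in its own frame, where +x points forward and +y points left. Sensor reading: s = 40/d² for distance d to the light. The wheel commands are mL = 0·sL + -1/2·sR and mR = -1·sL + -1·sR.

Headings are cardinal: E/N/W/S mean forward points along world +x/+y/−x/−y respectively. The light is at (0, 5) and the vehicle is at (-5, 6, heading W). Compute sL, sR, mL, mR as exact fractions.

10/9 1 -1/2 -19/9

left sensor world pos  = (-6, 5); dL² = 36
right sensor world pos = (-6, 7); dR² = 40
sL = 40/36 = 10/9
sR = 40/40 = 1
mL = 0·sL + -1/2·sR = -1/2
mR = -1·sL + -1·sR = -19/9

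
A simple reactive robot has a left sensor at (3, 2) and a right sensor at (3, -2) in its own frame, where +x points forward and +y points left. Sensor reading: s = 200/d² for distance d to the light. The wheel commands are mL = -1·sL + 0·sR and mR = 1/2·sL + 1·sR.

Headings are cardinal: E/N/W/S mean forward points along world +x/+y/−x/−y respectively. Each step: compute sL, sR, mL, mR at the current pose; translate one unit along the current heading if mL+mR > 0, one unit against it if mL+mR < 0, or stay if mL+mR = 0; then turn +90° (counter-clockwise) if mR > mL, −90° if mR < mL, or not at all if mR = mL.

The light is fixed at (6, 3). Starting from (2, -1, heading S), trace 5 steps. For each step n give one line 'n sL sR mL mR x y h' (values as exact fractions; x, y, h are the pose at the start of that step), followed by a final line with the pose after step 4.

0 200/53 40/17 -200/53 3820/901 2 -1 S
1 20 4 -20 14 2 -2 E
2 200/53 200/13 -200/53 11900/689 1 -2 N
3 2 50/17 -2 67/17 1 -1 W
4 40/13 200/113 -40/13 4860/1469 0 -1 S
final 0 -2 E

n=0: pose=(2,-1,S); sL=200/53, sR=40/17; mL=-200/53, mR=3820/901; mL+mR=420/901 → advance +1; mR−mL=7220/901 → turn +1·90°
n=1: pose=(2,-2,E); sL=20, sR=4; mL=-20, mR=14; mL+mR=-6 → advance -1; mR−mL=34 → turn +1·90°
n=2: pose=(1,-2,N); sL=200/53, sR=200/13; mL=-200/53, mR=11900/689; mL+mR=9300/689 → advance +1; mR−mL=14500/689 → turn +1·90°
n=3: pose=(1,-1,W); sL=2, sR=50/17; mL=-2, mR=67/17; mL+mR=33/17 → advance +1; mR−mL=101/17 → turn +1·90°
n=4: pose=(0,-1,S); sL=40/13, sR=200/113; mL=-40/13, mR=4860/1469; mL+mR=340/1469 → advance +1; mR−mL=9380/1469 → turn +1·90°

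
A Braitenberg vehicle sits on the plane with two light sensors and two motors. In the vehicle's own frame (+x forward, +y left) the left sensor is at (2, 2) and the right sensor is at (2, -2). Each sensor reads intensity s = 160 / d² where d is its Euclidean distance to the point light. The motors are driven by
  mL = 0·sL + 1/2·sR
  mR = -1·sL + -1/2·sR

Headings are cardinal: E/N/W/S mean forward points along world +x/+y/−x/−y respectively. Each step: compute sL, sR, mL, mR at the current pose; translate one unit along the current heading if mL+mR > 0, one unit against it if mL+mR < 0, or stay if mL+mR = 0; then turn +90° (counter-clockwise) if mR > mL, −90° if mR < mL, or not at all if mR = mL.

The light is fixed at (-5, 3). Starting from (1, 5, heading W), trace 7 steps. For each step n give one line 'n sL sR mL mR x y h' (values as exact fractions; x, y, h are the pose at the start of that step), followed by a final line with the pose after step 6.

n=0: pose=(1,5,W); sL=10, sR=5; mL=5/2, mR=-25/2; mL+mR=-10 → advance -1; mR−mL=-15 → turn -1·90°
n=1: pose=(2,5,N); sL=160/41, sR=160/97; mL=80/97, mR=-18800/3977; mL+mR=-160/41 → advance -1; mR−mL=-22080/3977 → turn -1·90°
n=2: pose=(2,4,E); sL=16/9, sR=80/41; mL=40/41, mR=-1016/369; mL+mR=-16/9 → advance -1; mR−mL=-1376/369 → turn -1·90°
n=3: pose=(1,4,S); sL=32/13, sR=160/17; mL=80/17, mR=-1584/221; mL+mR=-32/13 → advance -1; mR−mL=-2624/221 → turn -1·90°
n=4: pose=(1,5,W); sL=10, sR=5; mL=5/2, mR=-25/2; mL+mR=-10 → advance -1; mR−mL=-15 → turn -1·90°
n=5: pose=(2,5,N); sL=160/41, sR=160/97; mL=80/97, mR=-18800/3977; mL+mR=-160/41 → advance -1; mR−mL=-22080/3977 → turn -1·90°
n=6: pose=(2,4,E); sL=16/9, sR=80/41; mL=40/41, mR=-1016/369; mL+mR=-16/9 → advance -1; mR−mL=-1376/369 → turn -1·90°

0 10 5 5/2 -25/2 1 5 W
1 160/41 160/97 80/97 -18800/3977 2 5 N
2 16/9 80/41 40/41 -1016/369 2 4 E
3 32/13 160/17 80/17 -1584/221 1 4 S
4 10 5 5/2 -25/2 1 5 W
5 160/41 160/97 80/97 -18800/3977 2 5 N
6 16/9 80/41 40/41 -1016/369 2 4 E
final 1 4 S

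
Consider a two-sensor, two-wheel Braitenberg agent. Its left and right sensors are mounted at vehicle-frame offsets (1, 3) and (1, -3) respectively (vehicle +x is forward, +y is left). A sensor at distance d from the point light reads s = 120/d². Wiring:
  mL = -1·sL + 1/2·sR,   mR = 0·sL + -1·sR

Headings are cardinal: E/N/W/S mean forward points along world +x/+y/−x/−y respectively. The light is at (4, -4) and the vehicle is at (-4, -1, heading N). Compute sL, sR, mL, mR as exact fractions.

left sensor world pos  = (-7, 0); dL² = 137
right sensor world pos = (-1, 0); dR² = 41
sL = 120/137 = 120/137
sR = 120/41 = 120/41
mL = -1·sL + 1/2·sR = 3300/5617
mR = 0·sL + -1·sR = -120/41

120/137 120/41 3300/5617 -120/41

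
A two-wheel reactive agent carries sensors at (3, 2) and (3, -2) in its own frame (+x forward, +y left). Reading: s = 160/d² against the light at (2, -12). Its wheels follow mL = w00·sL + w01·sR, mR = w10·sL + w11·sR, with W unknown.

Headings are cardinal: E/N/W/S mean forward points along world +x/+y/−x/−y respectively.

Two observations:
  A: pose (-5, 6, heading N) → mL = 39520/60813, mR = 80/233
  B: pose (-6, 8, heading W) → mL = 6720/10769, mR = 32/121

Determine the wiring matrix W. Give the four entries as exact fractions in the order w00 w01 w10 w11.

obs A: pose=(-5,6,N) → sL=80/261, sR=80/233, mL=39520/60813, mR=80/233
obs B: pose=(-6,8,W) → sL=32/89, sR=32/121, mL=6720/10769, mR=32/121
sensor matrix S = [[80/261, 80/233], [32/89, 32/121]]; det S = -27760640/654895197
solve [mL_A; mL_B] = S·[w00; w01] and [mR_A; mR_B] = S·[w10; w11]:
  w00 = 1, w01 = 1, w10 = 0, w11 = 1

1 1 0 1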